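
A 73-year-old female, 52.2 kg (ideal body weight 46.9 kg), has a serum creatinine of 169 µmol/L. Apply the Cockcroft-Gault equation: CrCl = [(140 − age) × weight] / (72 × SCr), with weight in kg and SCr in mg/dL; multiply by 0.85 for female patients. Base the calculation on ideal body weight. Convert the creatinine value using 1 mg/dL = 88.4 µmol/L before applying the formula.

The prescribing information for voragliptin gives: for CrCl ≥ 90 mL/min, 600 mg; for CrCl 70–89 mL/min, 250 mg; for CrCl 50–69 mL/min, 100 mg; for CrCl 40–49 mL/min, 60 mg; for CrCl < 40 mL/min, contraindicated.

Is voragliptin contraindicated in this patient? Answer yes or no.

SCr = 169 / 88.4 = 1.912 mg/dL
CrCl = (140 − 73) × 46.9 / (72 × 1.912) × 0.85 = 3142.3 / 137.66 × 0.85 ≈ 19.4 mL/min
CrCl ≈ 19 mL/min, which is < 40 mL/min.

yes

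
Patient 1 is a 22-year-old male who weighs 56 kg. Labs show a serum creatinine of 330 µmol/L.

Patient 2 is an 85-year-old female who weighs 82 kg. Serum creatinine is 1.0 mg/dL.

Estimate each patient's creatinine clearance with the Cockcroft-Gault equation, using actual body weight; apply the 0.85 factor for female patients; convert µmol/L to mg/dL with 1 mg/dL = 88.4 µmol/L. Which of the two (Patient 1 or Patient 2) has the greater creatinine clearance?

Patient 2

Patient 1: SCr = 330 / 88.4 = 3.733 mg/dL
Patient 1: CrCl = (140 − 22) × 56 / (72 × 3.733) = 6608.0 / 268.78 ≈ 24.6 mL/min
Patient 2: CrCl = (140 − 85) × 82 / (72 × 1) × 0.85 = 4510.0 / 72.00 × 0.85 ≈ 53.2 mL/min
24.6 vs 53.2 mL/min → Patient 2 is higher.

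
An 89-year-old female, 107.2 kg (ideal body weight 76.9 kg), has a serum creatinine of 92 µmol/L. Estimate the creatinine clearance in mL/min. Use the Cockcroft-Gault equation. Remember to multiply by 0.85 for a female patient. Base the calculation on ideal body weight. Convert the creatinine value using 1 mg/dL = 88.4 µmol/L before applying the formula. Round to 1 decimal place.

44.5 mL/min

SCr = 92 / 88.4 = 1.041 mg/dL
CrCl = (140 − 89) × 76.9 / (72 × 1.041) × 0.85 = 3921.9 / 74.95 × 0.85 ≈ 44.5 mL/min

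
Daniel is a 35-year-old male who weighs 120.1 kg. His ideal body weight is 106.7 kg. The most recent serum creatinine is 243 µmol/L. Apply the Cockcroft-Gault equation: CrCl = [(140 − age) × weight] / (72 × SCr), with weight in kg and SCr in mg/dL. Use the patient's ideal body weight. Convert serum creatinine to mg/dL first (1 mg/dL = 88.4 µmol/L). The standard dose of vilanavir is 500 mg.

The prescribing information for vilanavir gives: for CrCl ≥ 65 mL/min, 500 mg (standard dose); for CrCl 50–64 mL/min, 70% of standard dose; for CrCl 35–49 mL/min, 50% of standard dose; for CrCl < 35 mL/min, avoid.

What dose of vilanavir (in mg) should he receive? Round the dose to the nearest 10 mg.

SCr = 243 / 88.4 = 2.749 mg/dL
CrCl = (140 − 35) × 106.7 / (72 × 2.749) = 11203.5 / 197.93 ≈ 56.6 mL/min
CrCl ≈ 57 mL/min → bracket 50–64 mL/min.
70% of 500 mg = 350 mg

350 mg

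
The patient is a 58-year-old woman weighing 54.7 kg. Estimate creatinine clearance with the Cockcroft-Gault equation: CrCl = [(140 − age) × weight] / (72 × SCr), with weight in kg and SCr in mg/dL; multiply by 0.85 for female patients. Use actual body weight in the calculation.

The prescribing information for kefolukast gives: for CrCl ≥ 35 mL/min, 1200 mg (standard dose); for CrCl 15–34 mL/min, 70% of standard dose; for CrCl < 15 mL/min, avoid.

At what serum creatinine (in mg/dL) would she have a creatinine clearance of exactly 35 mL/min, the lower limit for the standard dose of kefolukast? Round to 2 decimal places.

Standard dose requires CrCl ≥ 35 mL/min.
Set (140 − 58) × 54.7 × 0.85 / (72 × SCr) = 35
SCr = (140 − 58) × 54.7 × 0.85 / (72 × 35) = 1.513 mg/dL

1.51 mg/dL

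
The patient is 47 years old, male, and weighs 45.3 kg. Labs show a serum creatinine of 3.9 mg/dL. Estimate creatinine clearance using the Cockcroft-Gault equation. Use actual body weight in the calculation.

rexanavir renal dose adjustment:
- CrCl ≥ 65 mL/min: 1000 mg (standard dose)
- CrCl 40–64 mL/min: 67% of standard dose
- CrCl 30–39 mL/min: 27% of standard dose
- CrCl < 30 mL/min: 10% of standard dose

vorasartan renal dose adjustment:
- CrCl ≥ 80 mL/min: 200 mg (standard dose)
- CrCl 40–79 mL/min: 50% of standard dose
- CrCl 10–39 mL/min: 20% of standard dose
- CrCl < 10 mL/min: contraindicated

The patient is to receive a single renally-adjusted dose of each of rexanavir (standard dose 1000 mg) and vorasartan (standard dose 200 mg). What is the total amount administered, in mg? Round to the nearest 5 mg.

140 mg

CrCl = (140 − 47) × 45.3 / (72 × 3.9) = 4212.9 / 280.80 ≈ 15.0 mL/min
CrCl ≈ 15 mL/min.
rexanavir: < 30 mL/min → 10% of 1000 mg = 100 mg.
vorasartan: 10–39 mL/min → 20% of 200 mg = 40 mg.
Total = 100 + 40 = 140 mg.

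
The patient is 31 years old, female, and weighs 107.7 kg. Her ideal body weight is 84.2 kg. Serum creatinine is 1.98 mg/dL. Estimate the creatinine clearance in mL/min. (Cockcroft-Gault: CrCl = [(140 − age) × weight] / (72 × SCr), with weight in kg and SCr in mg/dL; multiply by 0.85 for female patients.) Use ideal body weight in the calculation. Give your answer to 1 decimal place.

54.7 mL/min

CrCl = (140 − 31) × 84.2 / (72 × 1.98) × 0.85 = 9177.8 / 142.56 × 0.85 ≈ 54.7 mL/min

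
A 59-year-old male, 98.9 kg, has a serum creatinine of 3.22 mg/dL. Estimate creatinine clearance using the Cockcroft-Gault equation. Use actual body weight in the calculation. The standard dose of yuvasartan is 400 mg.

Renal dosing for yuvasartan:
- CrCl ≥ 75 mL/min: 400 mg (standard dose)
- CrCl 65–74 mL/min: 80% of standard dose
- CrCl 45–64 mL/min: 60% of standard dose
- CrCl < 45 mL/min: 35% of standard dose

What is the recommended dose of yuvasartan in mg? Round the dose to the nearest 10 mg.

140 mg

CrCl = (140 − 59) × 98.9 / (72 × 3.22) = 8010.9 / 231.84 ≈ 34.6 mL/min
CrCl ≈ 35 mL/min → bracket < 45 mL/min.
35% of 400 mg = 140 mg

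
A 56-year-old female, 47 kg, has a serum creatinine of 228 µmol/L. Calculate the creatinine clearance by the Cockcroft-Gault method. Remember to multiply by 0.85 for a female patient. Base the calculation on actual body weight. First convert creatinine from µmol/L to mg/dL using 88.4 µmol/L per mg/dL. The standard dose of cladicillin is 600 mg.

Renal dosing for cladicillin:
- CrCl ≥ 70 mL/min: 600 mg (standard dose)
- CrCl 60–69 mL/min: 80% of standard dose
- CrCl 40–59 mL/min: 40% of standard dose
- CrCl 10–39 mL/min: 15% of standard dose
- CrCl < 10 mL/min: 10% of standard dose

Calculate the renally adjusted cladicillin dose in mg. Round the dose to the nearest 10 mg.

90 mg

SCr = 228 / 88.4 = 2.579 mg/dL
CrCl = (140 − 56) × 47 / (72 × 2.579) × 0.85 = 3948.0 / 185.69 × 0.85 ≈ 18.1 mL/min
CrCl ≈ 18 mL/min → bracket 10–39 mL/min.
15% of 600 mg = 90 mg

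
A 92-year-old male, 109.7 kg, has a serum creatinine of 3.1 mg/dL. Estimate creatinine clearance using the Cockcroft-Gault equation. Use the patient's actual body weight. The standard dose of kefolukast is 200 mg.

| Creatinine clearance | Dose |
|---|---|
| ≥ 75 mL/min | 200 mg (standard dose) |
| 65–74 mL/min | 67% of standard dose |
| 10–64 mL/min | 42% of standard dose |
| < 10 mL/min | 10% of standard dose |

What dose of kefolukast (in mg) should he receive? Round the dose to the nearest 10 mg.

80 mg

CrCl = (140 − 92) × 109.7 / (72 × 3.1) = 5265.6 / 223.20 ≈ 23.6 mL/min
CrCl ≈ 24 mL/min → bracket 10–64 mL/min.
42% of 200 mg = 84 mg → 80 mg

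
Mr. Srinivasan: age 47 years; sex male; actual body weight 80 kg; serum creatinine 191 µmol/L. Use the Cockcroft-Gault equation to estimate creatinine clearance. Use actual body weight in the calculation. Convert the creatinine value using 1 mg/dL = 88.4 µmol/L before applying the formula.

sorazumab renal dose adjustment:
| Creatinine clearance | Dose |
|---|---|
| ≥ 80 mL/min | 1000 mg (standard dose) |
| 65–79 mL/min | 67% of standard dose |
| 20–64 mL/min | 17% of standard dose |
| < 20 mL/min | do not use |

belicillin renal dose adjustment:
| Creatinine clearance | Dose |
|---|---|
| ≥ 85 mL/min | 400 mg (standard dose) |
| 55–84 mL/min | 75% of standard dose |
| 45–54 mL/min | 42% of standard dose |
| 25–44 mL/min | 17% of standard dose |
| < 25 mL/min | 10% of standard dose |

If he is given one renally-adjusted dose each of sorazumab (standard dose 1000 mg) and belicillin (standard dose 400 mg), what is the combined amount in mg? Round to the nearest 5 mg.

340 mg

SCr = 191 / 88.4 = 2.161 mg/dL
CrCl = (140 − 47) × 80 / (72 × 2.161) = 7440.0 / 155.59 ≈ 47.8 mL/min
CrCl ≈ 48 mL/min.
sorazumab: 20–64 mL/min → 17% of 1000 mg = 170 mg.
belicillin: 45–54 mL/min → 42% of 400 mg = 168 mg.
Total = 170 + 168 = 338 mg.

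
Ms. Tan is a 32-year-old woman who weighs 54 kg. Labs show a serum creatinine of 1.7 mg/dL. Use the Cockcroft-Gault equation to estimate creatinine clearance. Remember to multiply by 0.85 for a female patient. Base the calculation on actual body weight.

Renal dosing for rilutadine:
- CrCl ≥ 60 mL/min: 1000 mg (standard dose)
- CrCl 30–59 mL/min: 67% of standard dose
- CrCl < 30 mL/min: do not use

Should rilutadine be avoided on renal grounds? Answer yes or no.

CrCl = (140 − 32) × 54 / (72 × 1.7) × 0.85 = 5832.0 / 122.40 × 0.85 ≈ 40.5 mL/min
CrCl ≈ 40 mL/min, which is ≥ 30 mL/min.

no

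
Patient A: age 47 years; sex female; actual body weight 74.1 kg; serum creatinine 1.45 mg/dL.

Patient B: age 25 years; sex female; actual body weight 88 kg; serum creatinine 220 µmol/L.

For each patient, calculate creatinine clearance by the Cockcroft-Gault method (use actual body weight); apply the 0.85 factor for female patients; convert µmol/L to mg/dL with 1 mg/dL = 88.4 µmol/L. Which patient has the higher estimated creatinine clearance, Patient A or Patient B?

Patient A: CrCl = (140 − 47) × 74.1 / (72 × 1.45) × 0.85 = 6891.3 / 104.40 × 0.85 ≈ 56.1 mL/min
Patient B: SCr = 220 / 88.4 = 2.489 mg/dL
Patient B: CrCl = (140 − 25) × 88 / (72 × 2.489) × 0.85 = 10120.0 / 179.21 × 0.85 ≈ 48.0 mL/min
56.1 vs 48.0 mL/min → Patient A is higher.

Patient A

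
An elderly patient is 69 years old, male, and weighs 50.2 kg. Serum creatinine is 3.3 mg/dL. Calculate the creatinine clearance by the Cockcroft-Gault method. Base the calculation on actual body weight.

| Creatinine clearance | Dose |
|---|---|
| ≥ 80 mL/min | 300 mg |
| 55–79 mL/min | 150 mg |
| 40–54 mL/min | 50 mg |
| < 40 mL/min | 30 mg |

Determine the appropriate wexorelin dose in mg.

CrCl = (140 − 69) × 50.2 / (72 × 3.3) = 3564.2 / 237.60 ≈ 15.0 mL/min
CrCl ≈ 15 mL/min → bracket < 40 mL/min.
Dose for this bracket: 30 mg.

30 mg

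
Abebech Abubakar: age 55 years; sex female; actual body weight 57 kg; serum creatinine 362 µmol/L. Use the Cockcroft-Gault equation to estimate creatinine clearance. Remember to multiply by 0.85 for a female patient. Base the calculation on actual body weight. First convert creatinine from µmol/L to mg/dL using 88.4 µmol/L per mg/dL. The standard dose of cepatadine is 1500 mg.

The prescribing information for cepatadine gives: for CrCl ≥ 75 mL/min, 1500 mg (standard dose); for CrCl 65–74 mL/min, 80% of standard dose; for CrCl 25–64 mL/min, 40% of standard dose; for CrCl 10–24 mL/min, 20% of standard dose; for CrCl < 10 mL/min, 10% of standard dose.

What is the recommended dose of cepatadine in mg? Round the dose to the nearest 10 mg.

SCr = 362 / 88.4 = 4.095 mg/dL
CrCl = (140 − 55) × 57 / (72 × 4.095) × 0.85 = 4845.0 / 294.84 × 0.85 ≈ 14.0 mL/min
CrCl ≈ 14 mL/min → bracket 10–24 mL/min.
20% of 1500 mg = 300 mg

300 mg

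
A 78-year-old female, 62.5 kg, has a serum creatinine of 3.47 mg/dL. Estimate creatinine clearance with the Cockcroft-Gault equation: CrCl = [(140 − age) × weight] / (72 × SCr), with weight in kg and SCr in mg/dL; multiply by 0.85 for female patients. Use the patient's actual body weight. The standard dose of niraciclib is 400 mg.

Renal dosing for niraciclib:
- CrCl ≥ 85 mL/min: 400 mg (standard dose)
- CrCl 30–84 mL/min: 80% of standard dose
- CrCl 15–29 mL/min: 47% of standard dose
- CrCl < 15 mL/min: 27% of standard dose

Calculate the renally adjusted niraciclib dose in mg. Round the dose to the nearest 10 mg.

110 mg

CrCl = (140 − 78) × 62.5 / (72 × 3.47) × 0.85 = 3875.0 / 249.84 × 0.85 ≈ 13.2 mL/min
CrCl ≈ 13 mL/min → bracket < 15 mL/min.
27% of 400 mg = 108 mg → 110 mg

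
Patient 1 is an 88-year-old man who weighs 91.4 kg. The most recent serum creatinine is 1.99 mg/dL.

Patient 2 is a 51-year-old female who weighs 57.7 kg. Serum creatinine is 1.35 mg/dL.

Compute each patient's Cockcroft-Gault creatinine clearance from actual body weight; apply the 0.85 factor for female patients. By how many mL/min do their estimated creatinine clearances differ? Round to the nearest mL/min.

12 mL/min

Patient 1: CrCl = (140 − 88) × 91.4 / (72 × 1.99) = 4752.8 / 143.28 ≈ 33.2 mL/min
Patient 2: CrCl = (140 − 51) × 57.7 / (72 × 1.35) × 0.85 = 5135.3 / 97.20 × 0.85 ≈ 44.9 mL/min
|33.2 − 44.9| = 11.7 mL/min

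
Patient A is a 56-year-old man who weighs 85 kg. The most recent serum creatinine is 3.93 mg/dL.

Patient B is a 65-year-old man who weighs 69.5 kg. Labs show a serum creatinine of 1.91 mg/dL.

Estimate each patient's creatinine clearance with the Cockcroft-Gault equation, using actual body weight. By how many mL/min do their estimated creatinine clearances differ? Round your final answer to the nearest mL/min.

13 mL/min

Patient A: CrCl = (140 − 56) × 85 / (72 × 3.93) = 7140.0 / 282.96 ≈ 25.2 mL/min
Patient B: CrCl = (140 − 65) × 69.5 / (72 × 1.91) = 5212.5 / 137.52 ≈ 37.9 mL/min
|25.2 − 37.9| = 12.7 mL/min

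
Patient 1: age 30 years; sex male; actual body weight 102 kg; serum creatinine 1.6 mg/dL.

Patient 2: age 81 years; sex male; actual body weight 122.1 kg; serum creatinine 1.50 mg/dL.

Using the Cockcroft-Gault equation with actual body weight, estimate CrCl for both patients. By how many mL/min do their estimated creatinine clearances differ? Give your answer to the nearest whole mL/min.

Patient 1: CrCl = (140 − 30) × 102 / (72 × 1.6) = 11220.0 / 115.20 ≈ 97.4 mL/min
Patient 2: CrCl = (140 − 81) × 122.1 / (72 × 1.5) = 7203.9 / 108.00 ≈ 66.7 mL/min
|97.4 − 66.7| = 30.7 mL/min

31 mL/min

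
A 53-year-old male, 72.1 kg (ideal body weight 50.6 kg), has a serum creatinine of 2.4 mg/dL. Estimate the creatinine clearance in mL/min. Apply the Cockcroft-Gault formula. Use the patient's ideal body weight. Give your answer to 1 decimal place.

25.5 mL/min

CrCl = (140 − 53) × 50.6 / (72 × 2.4) = 4402.2 / 172.80 ≈ 25.5 mL/min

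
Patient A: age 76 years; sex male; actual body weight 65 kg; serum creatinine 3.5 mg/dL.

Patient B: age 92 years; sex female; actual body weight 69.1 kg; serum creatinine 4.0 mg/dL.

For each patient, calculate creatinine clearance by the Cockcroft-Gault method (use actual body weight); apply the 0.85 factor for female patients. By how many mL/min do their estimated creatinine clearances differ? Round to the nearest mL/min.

7 mL/min

Patient A: CrCl = (140 − 76) × 65 / (72 × 3.5) = 4160.0 / 252.00 ≈ 16.5 mL/min
Patient B: CrCl = (140 − 92) × 69.1 / (72 × 4) × 0.85 = 3316.8 / 288.00 × 0.85 ≈ 9.8 mL/min
|16.5 − 9.8| = 6.7 mL/min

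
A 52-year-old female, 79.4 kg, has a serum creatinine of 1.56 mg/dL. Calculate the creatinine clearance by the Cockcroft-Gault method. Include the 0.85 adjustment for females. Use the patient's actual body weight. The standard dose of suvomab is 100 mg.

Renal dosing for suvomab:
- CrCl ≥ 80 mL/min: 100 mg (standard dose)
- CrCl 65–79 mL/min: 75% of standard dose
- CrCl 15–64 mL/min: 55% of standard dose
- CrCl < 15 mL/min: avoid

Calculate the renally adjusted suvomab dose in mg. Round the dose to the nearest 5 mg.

55 mg

CrCl = (140 − 52) × 79.4 / (72 × 1.56) × 0.85 = 6987.2 / 112.32 × 0.85 ≈ 52.9 mL/min
CrCl ≈ 53 mL/min → bracket 15–64 mL/min.
55% of 100 mg = 55 mg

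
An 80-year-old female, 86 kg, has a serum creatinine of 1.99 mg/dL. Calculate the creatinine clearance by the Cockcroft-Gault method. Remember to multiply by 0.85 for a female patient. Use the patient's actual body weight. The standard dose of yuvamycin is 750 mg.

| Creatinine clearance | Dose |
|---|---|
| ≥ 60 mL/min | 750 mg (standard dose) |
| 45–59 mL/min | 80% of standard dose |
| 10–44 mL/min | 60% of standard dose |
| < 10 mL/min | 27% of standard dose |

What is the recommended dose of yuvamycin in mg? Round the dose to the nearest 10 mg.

CrCl = (140 − 80) × 86 / (72 × 1.99) × 0.85 = 5160.0 / 143.28 × 0.85 ≈ 30.6 mL/min
CrCl ≈ 31 mL/min → bracket 10–44 mL/min.
60% of 750 mg = 450 mg

450 mg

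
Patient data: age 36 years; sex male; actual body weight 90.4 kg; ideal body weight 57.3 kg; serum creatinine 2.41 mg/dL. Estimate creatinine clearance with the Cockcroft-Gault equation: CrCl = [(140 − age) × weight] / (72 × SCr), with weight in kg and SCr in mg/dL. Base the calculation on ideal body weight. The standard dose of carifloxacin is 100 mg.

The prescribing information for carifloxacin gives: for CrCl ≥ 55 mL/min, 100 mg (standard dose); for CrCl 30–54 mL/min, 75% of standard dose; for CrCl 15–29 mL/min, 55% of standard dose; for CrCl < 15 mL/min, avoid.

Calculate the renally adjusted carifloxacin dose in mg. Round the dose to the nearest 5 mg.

CrCl = (140 − 36) × 57.3 / (72 × 2.41) = 5959.2 / 173.52 ≈ 34.3 mL/min
CrCl ≈ 34 mL/min → bracket 30–54 mL/min.
75% of 100 mg = 75 mg

75 mg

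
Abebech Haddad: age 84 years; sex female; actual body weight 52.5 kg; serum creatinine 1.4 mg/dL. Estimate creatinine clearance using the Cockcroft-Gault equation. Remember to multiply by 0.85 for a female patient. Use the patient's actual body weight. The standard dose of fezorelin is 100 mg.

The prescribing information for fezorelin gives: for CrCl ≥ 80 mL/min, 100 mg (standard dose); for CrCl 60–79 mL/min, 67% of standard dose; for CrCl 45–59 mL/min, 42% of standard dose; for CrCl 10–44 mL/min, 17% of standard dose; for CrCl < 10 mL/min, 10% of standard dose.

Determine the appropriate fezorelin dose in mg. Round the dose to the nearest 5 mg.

CrCl = (140 − 84) × 52.5 / (72 × 1.4) × 0.85 = 2940.0 / 100.80 × 0.85 ≈ 24.8 mL/min
CrCl ≈ 25 mL/min → bracket 10–44 mL/min.
17% of 100 mg = 17 mg → 15 mg

15 mg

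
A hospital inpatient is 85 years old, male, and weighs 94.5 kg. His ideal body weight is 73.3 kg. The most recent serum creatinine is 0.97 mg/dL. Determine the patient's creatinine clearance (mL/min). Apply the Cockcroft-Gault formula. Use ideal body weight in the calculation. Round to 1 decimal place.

57.7 mL/min

CrCl = (140 − 85) × 73.3 / (72 × 0.97) = 4031.5 / 69.84 ≈ 57.7 mL/min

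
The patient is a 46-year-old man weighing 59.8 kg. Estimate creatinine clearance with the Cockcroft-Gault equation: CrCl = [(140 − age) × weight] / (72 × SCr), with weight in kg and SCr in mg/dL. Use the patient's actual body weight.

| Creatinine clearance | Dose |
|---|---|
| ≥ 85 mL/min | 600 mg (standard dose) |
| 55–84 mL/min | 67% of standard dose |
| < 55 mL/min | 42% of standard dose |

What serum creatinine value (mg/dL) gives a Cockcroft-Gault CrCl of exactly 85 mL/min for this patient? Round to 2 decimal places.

0.92 mg/dL

Standard dose requires CrCl ≥ 85 mL/min.
Set (140 − 46) × 59.8 / (72 × SCr) = 85
SCr = (140 − 46) × 59.8 / (72 × 85) = 0.918 mg/dL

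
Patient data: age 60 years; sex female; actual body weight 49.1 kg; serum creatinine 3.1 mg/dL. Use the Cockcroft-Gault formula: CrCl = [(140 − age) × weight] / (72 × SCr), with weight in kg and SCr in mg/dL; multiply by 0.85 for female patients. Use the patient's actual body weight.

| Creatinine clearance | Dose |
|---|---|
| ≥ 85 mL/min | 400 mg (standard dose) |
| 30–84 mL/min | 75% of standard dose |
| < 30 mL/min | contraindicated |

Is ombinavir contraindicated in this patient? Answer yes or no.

CrCl = (140 − 60) × 49.1 / (72 × 3.1) × 0.85 = 3928.0 / 223.20 × 0.85 ≈ 15.0 mL/min
CrCl ≈ 15 mL/min, which is < 30 mL/min.

yes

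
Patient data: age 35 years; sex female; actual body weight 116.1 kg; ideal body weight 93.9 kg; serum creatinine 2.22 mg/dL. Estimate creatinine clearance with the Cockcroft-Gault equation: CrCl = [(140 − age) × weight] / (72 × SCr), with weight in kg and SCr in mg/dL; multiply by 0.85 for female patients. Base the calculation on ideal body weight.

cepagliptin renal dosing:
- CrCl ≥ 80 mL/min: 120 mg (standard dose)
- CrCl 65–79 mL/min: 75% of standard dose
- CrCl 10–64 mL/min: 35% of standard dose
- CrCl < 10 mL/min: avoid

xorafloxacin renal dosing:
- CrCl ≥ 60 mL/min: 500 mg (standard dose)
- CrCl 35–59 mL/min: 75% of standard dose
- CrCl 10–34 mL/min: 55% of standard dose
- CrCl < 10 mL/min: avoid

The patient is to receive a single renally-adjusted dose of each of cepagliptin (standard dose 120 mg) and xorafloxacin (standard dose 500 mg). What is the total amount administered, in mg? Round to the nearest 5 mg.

CrCl = (140 − 35) × 93.9 / (72 × 2.22) × 0.85 = 9859.5 / 159.84 × 0.85 ≈ 52.4 mL/min
CrCl ≈ 52 mL/min.
cepagliptin: 10–64 mL/min → 35% of 120 mg = 42 mg.
xorafloxacin: 35–59 mL/min → 75% of 500 mg = 375 mg.
Total = 42 + 375 = 417 mg.

415 mg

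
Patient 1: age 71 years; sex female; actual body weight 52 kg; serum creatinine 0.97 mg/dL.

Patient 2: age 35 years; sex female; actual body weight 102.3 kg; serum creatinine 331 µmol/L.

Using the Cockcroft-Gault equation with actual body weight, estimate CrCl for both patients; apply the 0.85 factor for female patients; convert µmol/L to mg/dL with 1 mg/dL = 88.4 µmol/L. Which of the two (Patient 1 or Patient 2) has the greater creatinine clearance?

Patient 1: CrCl = (140 − 71) × 52 / (72 × 0.97) × 0.85 = 3588.0 / 69.84 × 0.85 ≈ 43.7 mL/min
Patient 2: SCr = 331 / 88.4 = 3.744 mg/dL
Patient 2: CrCl = (140 − 35) × 102.3 / (72 × 3.744) × 0.85 = 10741.5 / 269.57 × 0.85 ≈ 33.9 mL/min
43.7 vs 33.9 mL/min → Patient 1 is higher.

Patient 1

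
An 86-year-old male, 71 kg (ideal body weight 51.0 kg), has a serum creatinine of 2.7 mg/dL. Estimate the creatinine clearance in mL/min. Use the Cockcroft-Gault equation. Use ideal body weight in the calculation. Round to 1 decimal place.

CrCl = (140 − 86) × 51 / (72 × 2.7) = 2754.0 / 194.40 ≈ 14.2 mL/min

14.2 mL/min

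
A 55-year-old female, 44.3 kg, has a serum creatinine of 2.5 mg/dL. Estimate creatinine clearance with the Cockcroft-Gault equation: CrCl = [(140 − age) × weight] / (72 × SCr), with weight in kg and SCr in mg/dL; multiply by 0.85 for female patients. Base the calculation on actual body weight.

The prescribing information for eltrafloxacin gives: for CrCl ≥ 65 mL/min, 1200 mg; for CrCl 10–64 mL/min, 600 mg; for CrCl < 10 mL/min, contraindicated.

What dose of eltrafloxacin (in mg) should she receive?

600 mg

CrCl = (140 − 55) × 44.3 / (72 × 2.5) × 0.85 = 3765.5 / 180.00 × 0.85 ≈ 17.8 mL/min
CrCl ≈ 18 mL/min → bracket 10–64 mL/min.
Dose for this bracket: 600 mg.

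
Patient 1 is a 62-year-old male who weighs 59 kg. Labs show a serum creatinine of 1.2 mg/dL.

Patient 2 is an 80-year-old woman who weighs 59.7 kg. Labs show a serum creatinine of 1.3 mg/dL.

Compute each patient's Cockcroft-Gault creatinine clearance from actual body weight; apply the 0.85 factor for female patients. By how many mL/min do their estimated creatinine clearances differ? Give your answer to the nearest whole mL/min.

Patient 1: CrCl = (140 − 62) × 59 / (72 × 1.2) = 4602.0 / 86.40 ≈ 53.3 mL/min
Patient 2: CrCl = (140 − 80) × 59.7 / (72 × 1.3) × 0.85 = 3582.0 / 93.60 × 0.85 ≈ 32.5 mL/min
|53.3 − 32.5| = 20.8 mL/min

21 mL/min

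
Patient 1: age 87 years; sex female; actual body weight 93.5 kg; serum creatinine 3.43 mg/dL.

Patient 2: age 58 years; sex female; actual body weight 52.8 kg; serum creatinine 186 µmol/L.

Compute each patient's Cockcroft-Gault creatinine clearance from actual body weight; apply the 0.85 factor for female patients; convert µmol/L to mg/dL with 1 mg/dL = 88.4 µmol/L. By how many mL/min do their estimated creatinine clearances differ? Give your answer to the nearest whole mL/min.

Patient 1: CrCl = (140 − 87) × 93.5 / (72 × 3.43) × 0.85 = 4955.5 / 246.96 × 0.85 ≈ 17.1 mL/min
Patient 2: SCr = 186 / 88.4 = 2.104 mg/dL
Patient 2: CrCl = (140 − 58) × 52.8 / (72 × 2.104) × 0.85 = 4329.6 / 151.49 × 0.85 ≈ 24.3 mL/min
|17.1 − 24.3| = 7.2 mL/min

7 mL/min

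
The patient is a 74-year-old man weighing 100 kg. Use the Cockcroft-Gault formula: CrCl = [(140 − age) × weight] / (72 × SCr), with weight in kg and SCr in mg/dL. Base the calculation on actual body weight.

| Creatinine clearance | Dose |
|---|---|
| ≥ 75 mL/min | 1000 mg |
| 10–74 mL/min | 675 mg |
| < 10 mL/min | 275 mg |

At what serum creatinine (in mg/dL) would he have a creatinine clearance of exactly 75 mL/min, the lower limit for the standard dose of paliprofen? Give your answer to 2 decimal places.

Standard dose requires CrCl ≥ 75 mL/min.
Set (140 − 74) × 100 / (72 × SCr) = 75
SCr = (140 − 74) × 100 / (72 × 75) = 1.222 mg/dL

1.22 mg/dL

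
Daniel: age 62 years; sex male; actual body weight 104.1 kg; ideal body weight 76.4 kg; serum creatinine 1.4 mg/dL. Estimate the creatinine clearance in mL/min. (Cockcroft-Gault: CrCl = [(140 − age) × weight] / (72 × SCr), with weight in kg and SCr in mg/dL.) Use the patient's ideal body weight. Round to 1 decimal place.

CrCl = (140 − 62) × 76.4 / (72 × 1.4) = 5959.2 / 100.80 ≈ 59.1 mL/min

59.1 mL/min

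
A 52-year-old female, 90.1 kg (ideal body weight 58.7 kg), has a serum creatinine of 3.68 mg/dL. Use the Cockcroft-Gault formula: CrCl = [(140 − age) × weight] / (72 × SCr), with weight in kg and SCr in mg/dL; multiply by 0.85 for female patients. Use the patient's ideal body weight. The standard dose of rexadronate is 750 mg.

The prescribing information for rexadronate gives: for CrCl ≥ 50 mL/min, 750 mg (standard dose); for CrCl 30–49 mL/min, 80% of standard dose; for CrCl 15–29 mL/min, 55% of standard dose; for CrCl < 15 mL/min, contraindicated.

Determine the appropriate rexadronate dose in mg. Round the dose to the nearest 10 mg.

410 mg

CrCl = (140 − 52) × 58.7 / (72 × 3.68) × 0.85 = 5165.6 / 264.96 × 0.85 ≈ 16.6 mL/min
CrCl ≈ 17 mL/min → bracket 15–29 mL/min.
55% of 750 mg = 412.5 mg → 410 mg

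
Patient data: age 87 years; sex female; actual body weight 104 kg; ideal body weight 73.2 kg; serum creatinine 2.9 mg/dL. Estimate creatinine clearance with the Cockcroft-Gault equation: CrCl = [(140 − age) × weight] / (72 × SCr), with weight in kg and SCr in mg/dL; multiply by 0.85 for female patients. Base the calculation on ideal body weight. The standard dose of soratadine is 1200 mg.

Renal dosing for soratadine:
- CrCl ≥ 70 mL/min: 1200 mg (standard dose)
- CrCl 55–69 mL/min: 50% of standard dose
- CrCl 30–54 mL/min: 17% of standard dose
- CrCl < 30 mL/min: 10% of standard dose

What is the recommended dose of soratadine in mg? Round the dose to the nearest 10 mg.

120 mg

CrCl = (140 − 87) × 73.2 / (72 × 2.9) × 0.85 = 3879.6 / 208.80 × 0.85 ≈ 15.8 mL/min
CrCl ≈ 16 mL/min → bracket < 30 mL/min.
10% of 1200 mg = 120 mg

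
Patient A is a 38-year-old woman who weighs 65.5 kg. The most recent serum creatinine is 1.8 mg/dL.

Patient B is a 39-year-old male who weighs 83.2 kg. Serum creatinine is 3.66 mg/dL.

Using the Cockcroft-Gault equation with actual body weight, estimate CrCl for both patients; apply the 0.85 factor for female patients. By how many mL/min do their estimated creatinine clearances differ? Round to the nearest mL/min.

Patient A: CrCl = (140 − 38) × 65.5 / (72 × 1.8) × 0.85 = 6681.0 / 129.60 × 0.85 ≈ 43.8 mL/min
Patient B: CrCl = (140 − 39) × 83.2 / (72 × 3.66) = 8403.2 / 263.52 ≈ 31.9 mL/min
|43.8 − 31.9| = 11.9 mL/min

12 mL/min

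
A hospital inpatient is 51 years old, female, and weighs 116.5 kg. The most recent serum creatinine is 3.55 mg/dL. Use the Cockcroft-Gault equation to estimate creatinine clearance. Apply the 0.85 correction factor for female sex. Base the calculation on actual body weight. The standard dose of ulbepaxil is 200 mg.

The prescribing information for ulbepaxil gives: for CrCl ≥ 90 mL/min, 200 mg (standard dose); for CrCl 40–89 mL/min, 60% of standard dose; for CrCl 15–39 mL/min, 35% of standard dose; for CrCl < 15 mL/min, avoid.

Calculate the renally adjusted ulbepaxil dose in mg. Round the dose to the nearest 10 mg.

70 mg

CrCl = (140 − 51) × 116.5 / (72 × 3.55) × 0.85 = 10368.5 / 255.60 × 0.85 ≈ 34.5 mL/min
CrCl ≈ 34 mL/min → bracket 15–39 mL/min.
35% of 200 mg = 70 mg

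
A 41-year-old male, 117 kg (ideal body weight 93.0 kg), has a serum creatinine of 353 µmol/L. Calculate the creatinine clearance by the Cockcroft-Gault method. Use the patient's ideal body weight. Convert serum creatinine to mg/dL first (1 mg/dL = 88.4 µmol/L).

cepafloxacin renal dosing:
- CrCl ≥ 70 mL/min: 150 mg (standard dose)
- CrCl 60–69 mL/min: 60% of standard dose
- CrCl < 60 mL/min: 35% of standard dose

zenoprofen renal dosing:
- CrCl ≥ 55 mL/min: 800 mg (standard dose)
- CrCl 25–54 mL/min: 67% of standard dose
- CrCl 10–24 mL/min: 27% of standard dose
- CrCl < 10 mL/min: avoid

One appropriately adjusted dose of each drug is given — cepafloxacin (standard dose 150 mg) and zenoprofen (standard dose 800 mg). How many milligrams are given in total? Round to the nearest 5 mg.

590 mg

SCr = 353 / 88.4 = 3.993 mg/dL
CrCl = (140 − 41) × 93 / (72 × 3.993) = 9207.0 / 287.50 ≈ 32.0 mL/min
CrCl ≈ 32 mL/min.
cepafloxacin: < 60 mL/min → 35% of 150 mg = 52.5 mg.
zenoprofen: 25–54 mL/min → 67% of 800 mg = 536 mg.
Total = 52.5 + 536 = 588.5 mg.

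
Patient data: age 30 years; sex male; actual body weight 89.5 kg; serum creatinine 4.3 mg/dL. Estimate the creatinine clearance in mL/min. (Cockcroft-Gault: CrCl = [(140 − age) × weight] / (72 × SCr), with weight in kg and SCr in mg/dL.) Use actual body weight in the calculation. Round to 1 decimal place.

31.8 mL/min

CrCl = (140 − 30) × 89.5 / (72 × 4.3) = 9845.0 / 309.60 ≈ 31.8 mL/min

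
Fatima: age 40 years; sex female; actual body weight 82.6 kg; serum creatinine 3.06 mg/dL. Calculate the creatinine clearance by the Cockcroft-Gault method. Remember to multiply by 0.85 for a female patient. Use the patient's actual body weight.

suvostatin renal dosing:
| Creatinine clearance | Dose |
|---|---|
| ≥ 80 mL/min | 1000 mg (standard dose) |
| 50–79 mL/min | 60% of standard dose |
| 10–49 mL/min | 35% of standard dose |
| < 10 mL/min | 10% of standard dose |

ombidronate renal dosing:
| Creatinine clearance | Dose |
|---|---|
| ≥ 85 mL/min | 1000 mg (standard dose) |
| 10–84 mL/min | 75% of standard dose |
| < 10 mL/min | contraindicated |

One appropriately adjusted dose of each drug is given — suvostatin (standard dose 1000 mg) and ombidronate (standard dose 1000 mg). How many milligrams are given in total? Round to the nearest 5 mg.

1100 mg

CrCl = (140 − 40) × 82.6 / (72 × 3.06) × 0.85 = 8260.0 / 220.32 × 0.85 ≈ 31.9 mL/min
CrCl ≈ 32 mL/min.
suvostatin: 10–49 mL/min → 35% of 1000 mg = 350 mg.
ombidronate: 10–84 mL/min → 75% of 1000 mg = 750 mg.
Total = 350 + 750 = 1100 mg.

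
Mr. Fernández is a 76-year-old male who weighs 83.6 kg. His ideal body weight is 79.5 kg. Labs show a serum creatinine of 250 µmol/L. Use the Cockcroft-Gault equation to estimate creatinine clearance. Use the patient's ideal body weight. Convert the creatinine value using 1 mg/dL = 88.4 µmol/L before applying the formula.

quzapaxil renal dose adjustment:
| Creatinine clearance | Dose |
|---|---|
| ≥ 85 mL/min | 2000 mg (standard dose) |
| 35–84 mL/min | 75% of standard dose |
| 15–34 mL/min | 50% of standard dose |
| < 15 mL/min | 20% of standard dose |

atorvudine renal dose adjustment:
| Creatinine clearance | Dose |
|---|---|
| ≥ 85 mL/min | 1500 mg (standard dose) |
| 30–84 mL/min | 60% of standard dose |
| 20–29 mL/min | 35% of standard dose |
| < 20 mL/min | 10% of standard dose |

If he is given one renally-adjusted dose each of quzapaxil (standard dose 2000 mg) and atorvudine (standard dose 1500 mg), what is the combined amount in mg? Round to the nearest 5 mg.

1525 mg

SCr = 250 / 88.4 = 2.828 mg/dL
CrCl = (140 − 76) × 79.5 / (72 × 2.828) = 5088.0 / 203.62 ≈ 25.0 mL/min
CrCl ≈ 25 mL/min.
quzapaxil: 15–34 mL/min → 50% of 2000 mg = 1000 mg.
atorvudine: 20–29 mL/min → 35% of 1500 mg = 525 mg.
Total = 1000 + 525 = 1525 mg.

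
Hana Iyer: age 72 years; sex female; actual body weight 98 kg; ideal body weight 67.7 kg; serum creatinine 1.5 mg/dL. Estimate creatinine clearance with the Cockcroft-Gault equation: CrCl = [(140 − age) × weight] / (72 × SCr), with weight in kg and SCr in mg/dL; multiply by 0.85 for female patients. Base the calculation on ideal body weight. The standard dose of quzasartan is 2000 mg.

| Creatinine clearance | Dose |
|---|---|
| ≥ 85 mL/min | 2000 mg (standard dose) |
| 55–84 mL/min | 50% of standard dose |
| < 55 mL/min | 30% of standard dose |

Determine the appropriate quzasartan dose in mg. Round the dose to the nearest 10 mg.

CrCl = (140 − 72) × 67.7 / (72 × 1.5) × 0.85 = 4603.6 / 108.00 × 0.85 ≈ 36.2 mL/min
CrCl ≈ 36 mL/min → bracket < 55 mL/min.
30% of 2000 mg = 600 mg

600 mg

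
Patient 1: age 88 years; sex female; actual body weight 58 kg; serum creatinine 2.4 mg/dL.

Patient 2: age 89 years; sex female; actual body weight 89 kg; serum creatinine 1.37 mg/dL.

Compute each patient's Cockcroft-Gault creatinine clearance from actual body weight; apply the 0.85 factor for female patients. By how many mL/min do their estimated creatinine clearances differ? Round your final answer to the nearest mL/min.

24 mL/min

Patient 1: CrCl = (140 − 88) × 58 / (72 × 2.4) × 0.85 = 3016.0 / 172.80 × 0.85 ≈ 14.8 mL/min
Patient 2: CrCl = (140 − 89) × 89 / (72 × 1.37) × 0.85 = 4539.0 / 98.64 × 0.85 ≈ 39.1 mL/min
|14.8 − 39.1| = 24.3 mL/min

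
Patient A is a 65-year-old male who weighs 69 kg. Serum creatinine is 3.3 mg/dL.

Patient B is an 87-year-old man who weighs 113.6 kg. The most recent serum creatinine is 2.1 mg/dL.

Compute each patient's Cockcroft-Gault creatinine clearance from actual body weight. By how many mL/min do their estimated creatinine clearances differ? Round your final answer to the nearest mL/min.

Patient A: CrCl = (140 − 65) × 69 / (72 × 3.3) = 5175.0 / 237.60 ≈ 21.8 mL/min
Patient B: CrCl = (140 − 87) × 113.6 / (72 × 2.1) = 6020.8 / 151.20 ≈ 39.8 mL/min
|21.8 − 39.8| = 18.0 mL/min

18 mL/min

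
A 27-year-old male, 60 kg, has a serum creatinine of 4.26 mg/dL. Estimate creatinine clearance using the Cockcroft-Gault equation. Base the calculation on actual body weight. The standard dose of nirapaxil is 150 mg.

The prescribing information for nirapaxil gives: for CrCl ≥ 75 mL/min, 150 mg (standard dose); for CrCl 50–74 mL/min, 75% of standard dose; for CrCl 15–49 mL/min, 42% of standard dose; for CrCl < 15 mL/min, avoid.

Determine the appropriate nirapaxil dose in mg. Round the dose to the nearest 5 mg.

CrCl = (140 − 27) × 60 / (72 × 4.26) = 6780.0 / 306.72 ≈ 22.1 mL/min
CrCl ≈ 22 mL/min → bracket 15–49 mL/min.
42% of 150 mg = 63 mg → 65 mg

65 mg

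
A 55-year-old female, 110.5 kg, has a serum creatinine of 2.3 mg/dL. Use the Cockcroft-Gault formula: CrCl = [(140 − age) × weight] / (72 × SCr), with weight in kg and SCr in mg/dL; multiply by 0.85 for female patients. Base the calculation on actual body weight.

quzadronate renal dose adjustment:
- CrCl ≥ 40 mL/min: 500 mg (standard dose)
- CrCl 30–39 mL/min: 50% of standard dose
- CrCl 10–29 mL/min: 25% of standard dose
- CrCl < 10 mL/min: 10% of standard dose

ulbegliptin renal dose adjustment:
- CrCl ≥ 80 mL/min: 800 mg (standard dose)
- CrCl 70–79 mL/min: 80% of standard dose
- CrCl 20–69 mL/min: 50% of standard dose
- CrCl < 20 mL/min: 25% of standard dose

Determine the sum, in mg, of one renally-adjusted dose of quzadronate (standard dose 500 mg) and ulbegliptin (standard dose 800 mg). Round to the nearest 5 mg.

900 mg

CrCl = (140 − 55) × 110.5 / (72 × 2.3) × 0.85 = 9392.5 / 165.60 × 0.85 ≈ 48.2 mL/min
CrCl ≈ 48 mL/min.
quzadronate: ≥ 40 mL/min → 100% of 500 mg = 500 mg.
ulbegliptin: 20–69 mL/min → 50% of 800 mg = 400 mg.
Total = 500 + 400 = 900 mg.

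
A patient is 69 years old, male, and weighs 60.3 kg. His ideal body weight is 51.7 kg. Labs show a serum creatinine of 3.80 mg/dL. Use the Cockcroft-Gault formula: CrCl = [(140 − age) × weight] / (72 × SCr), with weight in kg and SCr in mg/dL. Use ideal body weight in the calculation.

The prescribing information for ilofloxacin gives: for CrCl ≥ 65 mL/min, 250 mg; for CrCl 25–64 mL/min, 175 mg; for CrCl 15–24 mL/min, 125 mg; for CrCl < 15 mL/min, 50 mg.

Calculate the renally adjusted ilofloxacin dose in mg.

50 mg

CrCl = (140 − 69) × 51.7 / (72 × 3.8) = 3670.7 / 273.60 ≈ 13.4 mL/min
CrCl ≈ 13 mL/min → bracket < 15 mL/min.
Dose for this bracket: 50 mg.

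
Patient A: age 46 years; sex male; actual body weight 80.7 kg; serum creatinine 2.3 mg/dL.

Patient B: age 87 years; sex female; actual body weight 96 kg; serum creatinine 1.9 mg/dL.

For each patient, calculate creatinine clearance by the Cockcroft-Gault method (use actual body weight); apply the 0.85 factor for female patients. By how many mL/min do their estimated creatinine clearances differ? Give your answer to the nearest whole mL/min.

14 mL/min

Patient A: CrCl = (140 − 46) × 80.7 / (72 × 2.3) = 7585.8 / 165.60 ≈ 45.8 mL/min
Patient B: CrCl = (140 − 87) × 96 / (72 × 1.9) × 0.85 = 5088.0 / 136.80 × 0.85 ≈ 31.6 mL/min
|45.8 − 31.6| = 14.2 mL/min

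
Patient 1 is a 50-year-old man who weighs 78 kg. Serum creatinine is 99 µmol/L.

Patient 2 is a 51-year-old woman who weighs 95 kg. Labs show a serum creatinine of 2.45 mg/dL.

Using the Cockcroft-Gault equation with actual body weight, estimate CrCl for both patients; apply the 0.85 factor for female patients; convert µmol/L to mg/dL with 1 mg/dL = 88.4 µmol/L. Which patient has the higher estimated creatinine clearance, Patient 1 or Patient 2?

Patient 1: SCr = 99 / 88.4 = 1.12 mg/dL
Patient 1: CrCl = (140 − 50) × 78 / (72 × 1.12) = 7020.0 / 80.64 ≈ 87.1 mL/min
Patient 2: CrCl = (140 − 51) × 95 / (72 × 2.45) × 0.85 = 8455.0 / 176.40 × 0.85 ≈ 40.7 mL/min
87.1 vs 40.7 mL/min → Patient 1 is higher.

Patient 1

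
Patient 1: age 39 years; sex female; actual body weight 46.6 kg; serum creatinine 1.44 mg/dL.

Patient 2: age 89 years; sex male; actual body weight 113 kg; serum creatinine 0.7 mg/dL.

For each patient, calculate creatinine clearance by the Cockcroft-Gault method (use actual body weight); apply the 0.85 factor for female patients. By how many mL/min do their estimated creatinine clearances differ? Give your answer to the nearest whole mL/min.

76 mL/min

Patient 1: CrCl = (140 − 39) × 46.6 / (72 × 1.44) × 0.85 = 4706.6 / 103.68 × 0.85 ≈ 38.6 mL/min
Patient 2: CrCl = (140 − 89) × 113 / (72 × 0.7) = 5763.0 / 50.40 ≈ 114.3 mL/min
|38.6 − 114.3| = 75.7 mL/min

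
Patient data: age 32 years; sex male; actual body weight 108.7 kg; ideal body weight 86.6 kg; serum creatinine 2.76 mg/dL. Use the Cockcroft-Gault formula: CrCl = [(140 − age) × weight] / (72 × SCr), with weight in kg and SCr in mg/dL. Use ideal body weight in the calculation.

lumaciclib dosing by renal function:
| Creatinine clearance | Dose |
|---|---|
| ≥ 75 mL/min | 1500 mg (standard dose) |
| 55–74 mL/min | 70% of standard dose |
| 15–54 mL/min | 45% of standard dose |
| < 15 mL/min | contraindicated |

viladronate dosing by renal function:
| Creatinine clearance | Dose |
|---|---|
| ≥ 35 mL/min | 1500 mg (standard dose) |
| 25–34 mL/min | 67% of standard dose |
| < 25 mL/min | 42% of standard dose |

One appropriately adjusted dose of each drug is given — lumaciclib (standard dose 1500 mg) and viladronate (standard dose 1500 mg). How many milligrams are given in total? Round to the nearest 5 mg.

2175 mg

CrCl = (140 − 32) × 86.6 / (72 × 2.76) = 9352.8 / 198.72 ≈ 47.1 mL/min
CrCl ≈ 47 mL/min.
lumaciclib: 15–54 mL/min → 45% of 1500 mg = 675 mg.
viladronate: ≥ 35 mL/min → 100% of 1500 mg = 1500 mg.
Total = 675 + 1500 = 2175 mg.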